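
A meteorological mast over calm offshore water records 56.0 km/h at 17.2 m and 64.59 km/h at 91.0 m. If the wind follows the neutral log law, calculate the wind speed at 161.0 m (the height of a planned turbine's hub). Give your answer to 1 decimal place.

Log law: V ∝ ln(z/z₀). From the pair, with r = V₁/V₂ = 0.86701,
ln z₀ = (ln z₁ − r·ln z₂)/(1 − r) = (2.8449 − 0.86701×4.5109)/0.13299 = -8.0158 → z₀ = 0.0003302 m
V₃ = V₁ · ln(z₃/z₀)/ln(z₁/z₀) = 56.0 × 13.0972/10.8607 = 67.5319 km/h

67.5 km/h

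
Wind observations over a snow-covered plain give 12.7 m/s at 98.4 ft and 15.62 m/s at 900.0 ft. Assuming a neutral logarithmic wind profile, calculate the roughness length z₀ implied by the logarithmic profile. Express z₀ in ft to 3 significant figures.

z₀ ≈ 0.00649 ft

Log law: V(z) ∝ ln(z/z₀). With r = V₁/V₂ = 12.7/15.62 = 0.81306,
r · ln(z₂/z₀) = ln(z₁/z₀) ⇒ ln z₀ = (ln z₁ − r·ln z₂)/(1 − r)
ln z₀ = (4.58904 − 0.81306×6.80239) / 0.18694 = -5.0375
z₀ = exp(-5.0375) = 0.006490 ft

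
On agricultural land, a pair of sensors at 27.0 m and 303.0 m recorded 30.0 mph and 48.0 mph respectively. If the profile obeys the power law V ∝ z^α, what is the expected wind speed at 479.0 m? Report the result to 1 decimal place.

52.5 mph

First find α: α = ln(V₂/V₁)/ln(z₂/z₁) = ln(48.0/30.0)/ln(303.0/27.0) = 0.47000/2.41790 = 0.1944
Extrapolate from 303.0 m to 479.0 m: V₃ = 48.0 × (479.0/303.0)^0.1944 = 48.0 × 1.0931 = 52.4690 mph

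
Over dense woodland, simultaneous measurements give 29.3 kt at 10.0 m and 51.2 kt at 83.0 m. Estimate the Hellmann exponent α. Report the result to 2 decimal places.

α ≈ 0.26

Power law: V₂/V₁ = (z₂/z₁)^α ⇒ α = ln(V₂/V₁) / ln(z₂/z₁)
α = ln(51.2/29.3) / ln(83.0/10.0) = ln(1.7474) / ln(8.3000)
  = 0.55815 / 2.11626 = 0.26375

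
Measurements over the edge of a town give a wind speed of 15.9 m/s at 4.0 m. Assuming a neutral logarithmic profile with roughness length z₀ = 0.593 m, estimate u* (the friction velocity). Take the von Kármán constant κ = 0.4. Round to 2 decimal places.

u* ≈ 3.33 m/s

Log law: V(z) = (u*/κ) · ln(z/z₀) ⇒ u* = κ · V / ln(z/z₀)
u* = 0.4 × 15.9 / ln(4.0/0.593) = 0.4 × 15.9 / 1.9089
   = 6.3600 / 1.9089 = 3.3318 m/s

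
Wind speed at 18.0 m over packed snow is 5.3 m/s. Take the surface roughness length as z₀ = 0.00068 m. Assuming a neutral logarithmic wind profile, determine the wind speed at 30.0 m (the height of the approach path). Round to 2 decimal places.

5.57 m/s

Log law: V(z) ∝ ln(z/z₀), so V₂/V₁ = ln(z₂/z₀) / ln(z₁/z₀).
ln(30.0/0.00068) = 10.6946, ln(18.0/0.00068) = 10.1838
V₂ = 5.3 × 10.6946/10.1838 = 5.3 × 1.0502 = 5.5659 m/s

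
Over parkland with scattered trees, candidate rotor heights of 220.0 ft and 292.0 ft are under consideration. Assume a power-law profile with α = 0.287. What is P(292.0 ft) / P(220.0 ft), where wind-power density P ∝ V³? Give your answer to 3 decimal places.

1.276

Speed ratio: V_B/V_A = (z_B/z_A)^α = (292.0/220.0)^0.287 = (1.3273)^0.287 = 1.08465
Power-density ratio: P_B/P_A = (V_B/V_A)³ = (1.08465)³ = 1.27605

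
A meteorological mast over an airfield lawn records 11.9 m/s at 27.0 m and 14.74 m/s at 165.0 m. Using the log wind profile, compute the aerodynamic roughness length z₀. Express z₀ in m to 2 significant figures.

z₀ ≈ 0.014 m

Log law: V(z) ∝ ln(z/z₀). With r = V₁/V₂ = 11.9/14.74 = 0.80733,
r · ln(z₂/z₀) = ln(z₁/z₀) ⇒ ln z₀ = (ln z₁ − r·ln z₂)/(1 − r)
ln z₀ = (3.29584 − 0.80733×5.10595) / 0.19267 = -4.2888
z₀ = exp(-4.2888) = 0.01372 m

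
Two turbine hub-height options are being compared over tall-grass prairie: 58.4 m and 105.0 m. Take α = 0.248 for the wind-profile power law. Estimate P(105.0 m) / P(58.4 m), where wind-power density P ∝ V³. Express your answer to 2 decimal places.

Speed ratio: V_B/V_A = (z_B/z_A)^α = (105.0/58.4)^0.248 = (1.7979)^0.248 = 1.15660
Power-density ratio: P_B/P_A = (V_B/V_A)³ = (1.15660)³ = 1.54723

1.55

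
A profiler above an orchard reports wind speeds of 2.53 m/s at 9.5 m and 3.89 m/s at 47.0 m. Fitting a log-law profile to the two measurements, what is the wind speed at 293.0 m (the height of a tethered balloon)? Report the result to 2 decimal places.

Log law: V ∝ ln(z/z₀). From the pair, with r = V₁/V₂ = 0.65039,
ln z₀ = (ln z₁ − r·ln z₂)/(1 − r) = (2.2513 − 0.65039×3.8501)/0.34961 = -0.7231 → z₀ = 0.4853 m
V₃ = V₁ · ln(z₃/z₀)/ln(z₁/z₀) = 2.53 × 6.4032/2.9743 = 5.4466 m/s

5.45 m/s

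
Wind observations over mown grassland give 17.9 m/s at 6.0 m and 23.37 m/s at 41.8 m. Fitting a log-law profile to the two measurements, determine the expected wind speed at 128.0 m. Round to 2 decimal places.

Log law: V ∝ ln(z/z₀). From the pair, with r = V₁/V₂ = 0.76594,
ln z₀ = (ln z₁ − r·ln z₂)/(1 − r) = (1.7918 − 0.76594×3.7329)/0.23406 = -4.5604 → z₀ = 0.01046 m
V₃ = V₁ · ln(z₃/z₀)/ln(z₁/z₀) = 17.9 × 9.4124/6.3522 = 26.5236 m/s

26.52 m/s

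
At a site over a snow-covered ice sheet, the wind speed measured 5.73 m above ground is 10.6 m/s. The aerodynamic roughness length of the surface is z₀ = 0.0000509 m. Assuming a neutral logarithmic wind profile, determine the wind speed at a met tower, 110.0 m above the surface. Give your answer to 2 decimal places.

Log law: V(z) ∝ ln(z/z₀), so V₂/V₁ = ln(z₂/z₀) / ln(z₁/z₀).
ln(110.0/0.0000509) = 14.5861, ln(5.73/0.0000509) = 11.6314
V₂ = 10.6 × 14.5861/11.6314 = 10.6 × 1.2540 = 13.2928 m/s

13.29 m/s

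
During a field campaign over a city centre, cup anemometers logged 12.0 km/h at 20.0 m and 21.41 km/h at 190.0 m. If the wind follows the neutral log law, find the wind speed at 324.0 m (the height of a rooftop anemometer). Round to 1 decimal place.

23.6 km/h

Log law: V ∝ ln(z/z₀). From the pair, with r = V₁/V₂ = 0.56049,
ln z₀ = (ln z₁ − r·ln z₂)/(1 − r) = (2.9957 − 0.56049×5.2470)/0.43951 = 0.1248 → z₀ = 1.133 m
V₃ = V₁ · ln(z₃/z₀)/ln(z₁/z₀) = 12.0 × 5.6559/2.8709 = 23.6409 km/h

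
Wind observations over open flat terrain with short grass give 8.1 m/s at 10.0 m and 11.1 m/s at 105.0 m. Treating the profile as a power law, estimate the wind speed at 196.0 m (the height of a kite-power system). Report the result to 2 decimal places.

First find α: α = ln(V₂/V₁)/ln(z₂/z₁) = ln(11.1/8.1)/ln(105.0/10.0) = 0.31508/2.35138 = 0.1340
Extrapolate from 105.0 m to 196.0 m: V₃ = 11.1 × (196.0/105.0)^0.1340 = 11.1 × 1.0872 = 12.0683 m/s

12.07 m/s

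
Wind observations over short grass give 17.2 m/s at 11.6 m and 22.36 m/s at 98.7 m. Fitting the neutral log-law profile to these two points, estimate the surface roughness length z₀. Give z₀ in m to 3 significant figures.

z₀ ≈ 0.00922 m

Log law: V(z) ∝ ln(z/z₀). With r = V₁/V₂ = 17.2/22.36 = 0.76923,
r · ln(z₂/z₀) = ln(z₁/z₀) ⇒ ln z₀ = (ln z₁ − r·ln z₂)/(1 − r)
ln z₀ = (2.45101 − 0.76923×4.59208) / 0.23077 = -4.6859
z₀ = exp(-4.6859) = 0.009224 m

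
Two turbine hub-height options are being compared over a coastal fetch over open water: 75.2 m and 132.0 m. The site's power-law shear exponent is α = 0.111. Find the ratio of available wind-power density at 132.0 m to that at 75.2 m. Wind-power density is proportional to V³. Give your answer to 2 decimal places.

1.21

Speed ratio: V_B/V_A = (z_B/z_A)^α = (132.0/75.2)^0.111 = (1.7553)^0.111 = 1.06445
Power-density ratio: P_B/P_A = (V_B/V_A)³ = (1.06445)³ = 1.20606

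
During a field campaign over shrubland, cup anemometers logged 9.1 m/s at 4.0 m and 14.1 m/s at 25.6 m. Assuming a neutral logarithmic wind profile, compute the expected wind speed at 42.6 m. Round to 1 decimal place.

15.5 m/s

Log law: V ∝ ln(z/z₀). From the pair, with r = V₁/V₂ = 0.64539,
ln z₀ = (ln z₁ − r·ln z₂)/(1 − r) = (1.3863 − 0.64539×3.2426)/0.35461 = -1.9922 → z₀ = 0.1364 m
V₃ = V₁ · ln(z₃/z₀)/ln(z₁/z₀) = 9.1 × 5.7440/3.3785 = 15.4717 m/s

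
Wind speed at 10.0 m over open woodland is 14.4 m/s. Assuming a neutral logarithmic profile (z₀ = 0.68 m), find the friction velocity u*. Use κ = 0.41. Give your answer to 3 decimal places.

u* ≈ 2.196 m/s

Log law: V(z) = (u*/κ) · ln(z/z₀) ⇒ u* = κ · V / ln(z/z₀)
u* = 0.41 × 14.4 / ln(10.0/0.68) = 0.41 × 14.4 / 2.6882
   = 5.9040 / 2.6882 = 2.1962 m/s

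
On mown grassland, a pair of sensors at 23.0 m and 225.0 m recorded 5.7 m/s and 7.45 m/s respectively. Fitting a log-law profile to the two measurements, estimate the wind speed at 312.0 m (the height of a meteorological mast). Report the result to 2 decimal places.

Log law: V ∝ ln(z/z₀). From the pair, with r = V₁/V₂ = 0.76510,
ln z₀ = (ln z₁ − r·ln z₂)/(1 − r) = (3.1355 − 0.76510×5.4161)/0.23490 = -4.2928 → z₀ = 0.01367 m
V₃ = V₁ · ln(z₃/z₀)/ln(z₁/z₀) = 5.7 × 10.0358/7.4283 = 7.7008 m/s

7.70 m/s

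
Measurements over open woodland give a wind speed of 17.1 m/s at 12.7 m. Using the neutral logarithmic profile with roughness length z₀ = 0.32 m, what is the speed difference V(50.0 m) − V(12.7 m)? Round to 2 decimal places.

Log law: V₂ = V₁ · ln(z₂/z₀)/ln(z₁/z₀) = 17.1 × 5.0515/3.6810 = 23.4662 m/s
ΔV = 23.4662 − 17.1 = 6.3662 m/s

6.37 m/s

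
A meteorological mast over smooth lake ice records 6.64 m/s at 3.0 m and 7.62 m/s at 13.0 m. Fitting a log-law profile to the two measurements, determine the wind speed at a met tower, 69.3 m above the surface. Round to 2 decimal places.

Log law: V ∝ ln(z/z₀). From the pair, with r = V₁/V₂ = 0.87139,
ln z₀ = (ln z₁ − r·ln z₂)/(1 − r) = (1.0986 − 0.87139×2.5649)/0.12861 = -8.8366 → z₀ = 0.0001453 m
V₃ = V₁ · ln(z₃/z₀)/ln(z₁/z₀) = 6.64 × 13.0750/9.9352 = 8.7385 m/s

8.74 m/s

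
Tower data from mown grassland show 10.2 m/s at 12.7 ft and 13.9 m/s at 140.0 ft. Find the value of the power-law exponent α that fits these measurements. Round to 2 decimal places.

Power law: V₂/V₁ = (z₂/z₁)^α ⇒ α = ln(V₂/V₁) / ln(z₂/z₁)
α = ln(13.9/10.2) / ln(140.0/12.7) = ln(1.3627) / ln(11.0236)
  = 0.30950 / 2.40004 = 0.12896

α ≈ 0.13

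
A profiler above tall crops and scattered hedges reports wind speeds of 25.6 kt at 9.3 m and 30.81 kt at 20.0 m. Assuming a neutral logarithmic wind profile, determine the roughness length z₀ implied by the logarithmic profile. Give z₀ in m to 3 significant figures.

z₀ ≈ 0.216 m

Log law: V(z) ∝ ln(z/z₀). With r = V₁/V₂ = 25.6/30.81 = 0.83090,
r · ln(z₂/z₀) = ln(z₁/z₀) ⇒ ln z₀ = (ln z₁ − r·ln z₂)/(1 − r)
ln z₀ = (2.23001 − 0.83090×2.99573) / 0.16910 = -1.5324
z₀ = exp(-1.5324) = 0.2160 m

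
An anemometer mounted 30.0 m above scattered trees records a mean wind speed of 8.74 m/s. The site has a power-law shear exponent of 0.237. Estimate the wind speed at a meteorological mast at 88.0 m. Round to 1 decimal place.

11.3 m/s

Power-law profile: V₂ = V₁ · (z₂/z₁)^α
V₂ = 8.74 × (88.0/30.0)^0.237 = 8.74 × (2.9333)^0.237
    = 8.74 × 1.2905 = 11.2791 m/s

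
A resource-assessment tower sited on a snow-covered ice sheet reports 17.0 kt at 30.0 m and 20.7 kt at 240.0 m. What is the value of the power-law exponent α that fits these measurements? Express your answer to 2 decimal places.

Power law: V₂/V₁ = (z₂/z₁)^α ⇒ α = ln(V₂/V₁) / ln(z₂/z₁)
α = ln(20.7/17.0) / ln(240.0/30.0) = ln(1.2176) / ln(8.0000)
  = 0.19692 / 2.07944 = 0.09470

α ≈ 0.09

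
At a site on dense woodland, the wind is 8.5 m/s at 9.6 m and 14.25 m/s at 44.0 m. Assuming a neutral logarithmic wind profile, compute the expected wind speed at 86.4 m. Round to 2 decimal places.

16.80 m/s

Log law: V ∝ ln(z/z₀). From the pair, with r = V₁/V₂ = 0.59649,
ln z₀ = (ln z₁ − r·ln z₂)/(1 − r) = (2.2618 − 0.59649×3.7842)/0.40351 = 0.0112 → z₀ = 1.011 m
V₃ = V₁ · ln(z₃/z₀)/ln(z₁/z₀) = 8.5 × 4.4478/2.2505 = 16.7986 m/s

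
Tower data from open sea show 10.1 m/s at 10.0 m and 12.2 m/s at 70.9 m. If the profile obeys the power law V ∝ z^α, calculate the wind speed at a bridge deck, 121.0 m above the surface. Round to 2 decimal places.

12.85 m/s

First find α: α = ln(V₂/V₁)/ln(z₂/z₁) = ln(12.2/10.1)/ln(70.9/10.0) = 0.18890/1.95869 = 0.0964
Extrapolate from 70.9 m to 121.0 m: V₃ = 12.2 × (121.0/70.9)^0.0964 = 12.2 × 1.0529 = 12.8454 m/s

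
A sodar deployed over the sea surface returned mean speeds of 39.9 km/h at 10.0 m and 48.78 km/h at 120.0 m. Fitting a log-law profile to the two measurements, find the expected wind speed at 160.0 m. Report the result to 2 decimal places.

49.81 km/h

Log law: V ∝ ln(z/z₀). From the pair, with r = V₁/V₂ = 0.81796,
ln z₀ = (ln z₁ − r·ln z₂)/(1 − r) = (2.3026 − 0.81796×4.7875)/0.18204 = -8.8627 → z₀ = 0.0001416 m
V₃ = V₁ · ln(z₃/z₀)/ln(z₁/z₀) = 39.9 × 13.9379/11.1653 = 49.8081 km/h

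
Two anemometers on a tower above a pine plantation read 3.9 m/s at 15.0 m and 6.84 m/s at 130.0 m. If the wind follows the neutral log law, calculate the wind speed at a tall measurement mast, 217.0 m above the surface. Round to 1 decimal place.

7.5 m/s

Log law: V ∝ ln(z/z₀). From the pair, with r = V₁/V₂ = 0.57018,
ln z₀ = (ln z₁ − r·ln z₂)/(1 − r) = (2.7081 − 0.57018×4.8675)/0.42982 = -0.1566 → z₀ = 0.8551 m
V₃ = V₁ · ln(z₃/z₀)/ln(z₁/z₀) = 3.9 × 5.5365/2.8646 = 7.5375 m/s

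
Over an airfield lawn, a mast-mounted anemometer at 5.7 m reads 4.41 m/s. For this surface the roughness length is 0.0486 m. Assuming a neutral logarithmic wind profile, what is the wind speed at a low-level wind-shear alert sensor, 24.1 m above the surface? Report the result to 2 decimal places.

Log law: V(z) ∝ ln(z/z₀), so V₂/V₁ = ln(z₂/z₀) / ln(z₁/z₀).
ln(24.1/0.0486) = 6.2063, ln(5.7/0.0486) = 4.7646
V₂ = 4.41 × 6.2063/4.7646 = 4.41 × 1.3026 = 5.7444 m/s

5.74 m/s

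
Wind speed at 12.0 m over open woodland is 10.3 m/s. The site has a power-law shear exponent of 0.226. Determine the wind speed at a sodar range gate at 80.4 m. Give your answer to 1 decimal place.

Power-law profile: V₂ = V₁ · (z₂/z₁)^α
V₂ = 10.3 × (80.4/12.0)^0.226 = 10.3 × (6.7000)^0.226
    = 10.3 × 1.5371 = 15.8318 m/s

15.8 m/s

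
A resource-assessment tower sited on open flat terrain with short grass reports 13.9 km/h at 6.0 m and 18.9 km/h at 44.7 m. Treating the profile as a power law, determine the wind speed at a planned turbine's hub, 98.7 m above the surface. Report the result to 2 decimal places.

First find α: α = ln(V₂/V₁)/ln(z₂/z₁) = ln(18.9/13.9)/ln(44.7/6.0) = 0.30727/2.00821 = 0.1530
Extrapolate from 44.7 m to 98.7 m: V₃ = 18.9 × (98.7/44.7)^0.1530 = 18.9 × 1.1289 = 21.3353 km/h

21.34 km/h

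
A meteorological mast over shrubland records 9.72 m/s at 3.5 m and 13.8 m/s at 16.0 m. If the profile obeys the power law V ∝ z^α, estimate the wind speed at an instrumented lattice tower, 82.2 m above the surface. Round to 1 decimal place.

20.1 m/s

First find α: α = ln(V₂/V₁)/ln(z₂/z₁) = ln(13.8/9.72)/ln(16.0/3.5) = 0.35048/1.51983 = 0.2306
Extrapolate from 16.0 m to 82.2 m: V₃ = 13.8 × (82.2/16.0)^0.2306 = 13.8 × 1.4585 = 20.1272 m/s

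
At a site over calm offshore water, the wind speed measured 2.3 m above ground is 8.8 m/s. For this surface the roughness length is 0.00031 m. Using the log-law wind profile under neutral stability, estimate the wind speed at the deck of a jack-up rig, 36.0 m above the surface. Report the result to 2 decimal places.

11.52 m/s

Log law: V(z) ∝ ln(z/z₀), so V₂/V₁ = ln(z₂/z₀) / ln(z₁/z₀).
ln(36.0/0.00031) = 11.6625, ln(2.3/0.00031) = 8.9118
V₂ = 8.8 × 11.6625/8.9118 = 8.8 × 1.3086 = 11.5161 m/s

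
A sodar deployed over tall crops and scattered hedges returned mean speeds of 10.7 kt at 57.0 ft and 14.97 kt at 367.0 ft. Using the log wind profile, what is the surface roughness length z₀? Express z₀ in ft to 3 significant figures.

Log law: V(z) ∝ ln(z/z₀). With r = V₁/V₂ = 10.7/14.97 = 0.71476,
r · ln(z₂/z₀) = ln(z₁/z₀) ⇒ ln z₀ = (ln z₁ − r·ln z₂)/(1 − r)
ln z₀ = (4.04305 − 0.71476×5.90536) / 0.28524 = -0.6236
z₀ = exp(-0.6236) = 0.5360 ft

z₀ ≈ 0.536 ft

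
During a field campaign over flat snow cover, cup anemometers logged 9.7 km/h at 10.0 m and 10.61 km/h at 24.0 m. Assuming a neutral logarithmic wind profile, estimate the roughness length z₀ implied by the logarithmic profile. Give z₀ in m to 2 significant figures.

Log law: V(z) ∝ ln(z/z₀). With r = V₁/V₂ = 9.7/10.61 = 0.91423,
r · ln(z₂/z₀) = ln(z₁/z₀) ⇒ ln z₀ = (ln z₁ − r·ln z₂)/(1 − r)
ln z₀ = (2.30259 − 0.91423×3.17805) / 0.08577 = -7.0293
z₀ = exp(-7.0293) = 0.0008855 m

z₀ ≈ 0.00089 m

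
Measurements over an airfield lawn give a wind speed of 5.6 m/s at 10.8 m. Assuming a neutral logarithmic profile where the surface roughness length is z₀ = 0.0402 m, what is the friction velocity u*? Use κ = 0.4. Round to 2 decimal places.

u* ≈ 0.40 m/s

Log law: V(z) = (u*/κ) · ln(z/z₀) ⇒ u* = κ · V / ln(z/z₀)
u* = 0.4 × 5.6 / ln(10.8/0.0402) = 0.4 × 5.6 / 5.5934
   = 2.2400 / 5.5934 = 0.4005 m/s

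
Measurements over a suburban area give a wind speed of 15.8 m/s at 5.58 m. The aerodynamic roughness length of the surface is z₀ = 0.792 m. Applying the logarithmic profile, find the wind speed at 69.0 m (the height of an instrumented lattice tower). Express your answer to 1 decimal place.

Log law: V(z) ∝ ln(z/z₀), so V₂/V₁ = ln(z₂/z₀) / ln(z₁/z₀).
ln(69.0/0.792) = 4.4673, ln(5.58/0.792) = 1.9524
V₂ = 15.8 × 4.4673/1.9524 = 15.8 × 2.2881 = 36.1524 m/s

36.2 m/s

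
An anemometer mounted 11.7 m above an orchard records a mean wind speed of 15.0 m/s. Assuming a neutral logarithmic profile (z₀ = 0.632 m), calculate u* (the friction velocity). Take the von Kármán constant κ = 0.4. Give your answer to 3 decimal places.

Log law: V(z) = (u*/κ) · ln(z/z₀) ⇒ u* = κ · V / ln(z/z₀)
u* = 0.4 × 15.0 / ln(11.7/0.632) = 0.4 × 15.0 / 2.9185
   = 6.0000 / 2.9185 = 2.0559 m/s

u* ≈ 2.056 m/s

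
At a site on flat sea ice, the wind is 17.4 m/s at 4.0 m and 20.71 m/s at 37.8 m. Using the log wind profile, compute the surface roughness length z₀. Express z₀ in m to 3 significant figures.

Log law: V(z) ∝ ln(z/z₀). With r = V₁/V₂ = 17.4/20.71 = 0.84017,
r · ln(z₂/z₀) = ln(z₁/z₀) ⇒ ln z₀ = (ln z₁ − r·ln z₂)/(1 − r)
ln z₀ = (1.38629 − 0.84017×3.63231) / 0.15983 = -10.4206
z₀ = exp(-10.4206) = 0.00002981 m

z₀ ≈ 0.0000298 m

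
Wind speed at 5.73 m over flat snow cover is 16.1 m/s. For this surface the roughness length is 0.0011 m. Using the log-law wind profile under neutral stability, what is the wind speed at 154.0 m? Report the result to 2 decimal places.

22.29 m/s

Log law: V(z) ∝ ln(z/z₀), so V₂/V₁ = ln(z₂/z₀) / ln(z₁/z₀).
ln(154.0/0.0011) = 11.8494, ln(5.73/0.0011) = 8.5582
V₂ = 16.1 × 11.8494/8.5582 = 16.1 × 1.3846 = 22.2916 m/s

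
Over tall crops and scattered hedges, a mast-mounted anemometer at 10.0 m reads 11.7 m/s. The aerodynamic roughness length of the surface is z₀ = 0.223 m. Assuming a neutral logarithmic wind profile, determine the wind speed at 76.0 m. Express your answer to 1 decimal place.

Log law: V(z) ∝ ln(z/z₀), so V₂/V₁ = ln(z₂/z₀) / ln(z₁/z₀).
ln(76.0/0.223) = 5.8313, ln(10.0/0.223) = 3.8032
V₂ = 11.7 × 5.8313/3.8032 = 11.7 × 1.5333 = 17.9394 m/s

17.9 m/s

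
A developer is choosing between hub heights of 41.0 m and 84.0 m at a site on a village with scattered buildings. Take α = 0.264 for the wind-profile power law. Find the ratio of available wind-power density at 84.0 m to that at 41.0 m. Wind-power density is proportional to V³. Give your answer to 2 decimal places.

1.76

Speed ratio: V_B/V_A = (z_B/z_A)^α = (84.0/41.0)^0.264 = (2.0488)^0.264 = 1.20847
Power-density ratio: P_B/P_A = (V_B/V_A)³ = (1.20847)³ = 1.76484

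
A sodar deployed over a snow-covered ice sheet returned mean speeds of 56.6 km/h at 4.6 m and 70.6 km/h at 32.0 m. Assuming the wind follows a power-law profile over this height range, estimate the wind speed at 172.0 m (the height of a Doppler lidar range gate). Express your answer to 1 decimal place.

85.5 km/h

First find α: α = ln(V₂/V₁)/ln(z₂/z₁) = ln(70.6/56.6)/ln(32.0/4.6) = 0.22102/1.93968 = 0.1139
Extrapolate from 32.0 m to 172.0 m: V₃ = 70.6 × (172.0/32.0)^0.1139 = 70.6 × 1.2112 = 85.5124 km/h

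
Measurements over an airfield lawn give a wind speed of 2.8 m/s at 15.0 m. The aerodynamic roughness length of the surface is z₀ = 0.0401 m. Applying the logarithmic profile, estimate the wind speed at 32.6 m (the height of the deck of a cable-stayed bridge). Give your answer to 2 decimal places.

3.17 m/s

Log law: V(z) ∝ ln(z/z₀), so V₂/V₁ = ln(z₂/z₀) / ln(z₁/z₀).
ln(32.6/0.0401) = 6.7007, ln(15.0/0.0401) = 5.9244
V₂ = 2.8 × 6.7007/5.9244 = 2.8 × 1.1310 = 3.1669 m/s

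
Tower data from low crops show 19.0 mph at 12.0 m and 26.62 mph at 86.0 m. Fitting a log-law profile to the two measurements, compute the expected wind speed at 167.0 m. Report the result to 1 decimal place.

29.2 mph

Log law: V ∝ ln(z/z₀). From the pair, with r = V₁/V₂ = 0.71375,
ln z₀ = (ln z₁ − r·ln z₂)/(1 − r) = (2.4849 − 0.71375×4.4543)/0.28625 = -2.4258 → z₀ = 0.08841 m
V₃ = V₁ · ln(z₃/z₀)/ln(z₁/z₀) = 19.0 × 7.5438/4.9107 = 29.1877 mph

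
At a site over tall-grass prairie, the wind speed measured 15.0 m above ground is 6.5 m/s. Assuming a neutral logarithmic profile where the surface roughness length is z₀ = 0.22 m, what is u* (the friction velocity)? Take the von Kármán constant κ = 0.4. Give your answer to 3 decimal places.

Log law: V(z) = (u*/κ) · ln(z/z₀) ⇒ u* = κ · V / ln(z/z₀)
u* = 0.4 × 6.5 / ln(15.0/0.22) = 0.4 × 6.5 / 4.2222
   = 2.6000 / 4.2222 = 0.6158 m/s

u* ≈ 0.616 m/s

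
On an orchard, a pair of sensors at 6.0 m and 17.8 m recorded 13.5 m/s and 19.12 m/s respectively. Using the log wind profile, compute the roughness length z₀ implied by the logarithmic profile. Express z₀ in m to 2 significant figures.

z₀ ≈ 0.44 m

Log law: V(z) ∝ ln(z/z₀). With r = V₁/V₂ = 13.5/19.12 = 0.70607,
r · ln(z₂/z₀) = ln(z₁/z₀) ⇒ ln z₀ = (ln z₁ − r·ln z₂)/(1 − r)
ln z₀ = (1.79176 − 0.70607×2.87920) / 0.29393 = -0.8204
z₀ = exp(-0.8204) = 0.4402 m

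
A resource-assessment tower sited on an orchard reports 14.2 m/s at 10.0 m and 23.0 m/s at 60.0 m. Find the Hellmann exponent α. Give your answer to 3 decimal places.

Power law: V₂/V₁ = (z₂/z₁)^α ⇒ α = ln(V₂/V₁) / ln(z₂/z₁)
α = ln(23.0/14.2) / ln(60.0/10.0) = ln(1.6197) / ln(6.0000)
  = 0.48225 / 1.79176 = 0.26915

α ≈ 0.269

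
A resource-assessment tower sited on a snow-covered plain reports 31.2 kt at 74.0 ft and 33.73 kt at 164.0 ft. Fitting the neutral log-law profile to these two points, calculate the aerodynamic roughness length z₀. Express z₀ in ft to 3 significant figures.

z₀ ≈ 0.00405 ft

Log law: V(z) ∝ ln(z/z₀). With r = V₁/V₂ = 31.2/33.73 = 0.92499,
r · ln(z₂/z₀) = ln(z₁/z₀) ⇒ ln z₀ = (ln z₁ − r·ln z₂)/(1 − r)
ln z₀ = (4.30407 − 0.92499×5.09987) / 0.07501 = -5.5098
z₀ = exp(-5.5098) = 0.004047 ft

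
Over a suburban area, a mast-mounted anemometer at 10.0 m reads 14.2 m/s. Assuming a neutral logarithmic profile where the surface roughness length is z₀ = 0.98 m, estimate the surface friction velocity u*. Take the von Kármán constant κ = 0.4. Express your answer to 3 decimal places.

u* ≈ 2.445 m/s

Log law: V(z) = (u*/κ) · ln(z/z₀) ⇒ u* = κ · V / ln(z/z₀)
u* = 0.4 × 14.2 / ln(10.0/0.98) = 0.4 × 14.2 / 2.3228
   = 5.6800 / 2.3228 = 2.4453 m/s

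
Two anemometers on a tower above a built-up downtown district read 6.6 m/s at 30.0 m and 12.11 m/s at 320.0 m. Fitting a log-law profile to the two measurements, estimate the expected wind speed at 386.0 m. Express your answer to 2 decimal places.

Log law: V ∝ ln(z/z₀). From the pair, with r = V₁/V₂ = 0.54500,
ln z₀ = (ln z₁ − r·ln z₂)/(1 − r) = (3.4012 − 0.54500×5.7683)/0.45500 = 0.5658 → z₀ = 1.761 m
V₃ = V₁ · ln(z₃/z₀)/ln(z₁/z₀) = 6.6 × 5.3900/2.8354 = 12.5465 m/s

12.55 m/s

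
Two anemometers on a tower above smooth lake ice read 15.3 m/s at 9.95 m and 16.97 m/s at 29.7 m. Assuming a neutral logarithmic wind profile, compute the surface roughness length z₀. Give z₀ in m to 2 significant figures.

Log law: V(z) ∝ ln(z/z₀). With r = V₁/V₂ = 15.3/16.97 = 0.90159,
r · ln(z₂/z₀) = ln(z₁/z₀) ⇒ ln z₀ = (ln z₁ − r·ln z₂)/(1 − r)
ln z₀ = (2.29757 − 0.90159×3.39115) / 0.09841 = -7.7214
z₀ = exp(-7.7214) = 0.0004432 m

z₀ ≈ 0.00044 m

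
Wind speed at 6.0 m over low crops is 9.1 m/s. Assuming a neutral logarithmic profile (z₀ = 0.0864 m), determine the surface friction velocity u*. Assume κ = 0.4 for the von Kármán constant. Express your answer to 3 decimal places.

Log law: V(z) = (u*/κ) · ln(z/z₀) ⇒ u* = κ · V / ln(z/z₀)
u* = 0.4 × 9.1 / ln(6.0/0.0864) = 0.4 × 9.1 / 4.2405
   = 3.6400 / 4.2405 = 0.8584 m/s

u* ≈ 0.858 m/s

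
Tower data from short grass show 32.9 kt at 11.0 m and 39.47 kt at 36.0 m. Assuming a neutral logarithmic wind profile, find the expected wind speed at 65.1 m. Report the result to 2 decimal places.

42.75 kt

Log law: V ∝ ln(z/z₀). From the pair, with r = V₁/V₂ = 0.83354,
ln z₀ = (ln z₁ − r·ln z₂)/(1 − r) = (2.3979 − 0.83354×3.5835)/0.16646 = -3.5392 → z₀ = 0.02904 m
V₃ = V₁ · ln(z₃/z₀)/ln(z₁/z₀) = 32.9 × 7.7152/5.9371 = 42.7527 kt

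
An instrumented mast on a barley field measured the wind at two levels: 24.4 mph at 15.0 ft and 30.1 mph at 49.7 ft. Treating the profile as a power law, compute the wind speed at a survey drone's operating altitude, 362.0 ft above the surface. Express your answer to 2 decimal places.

First find α: α = ln(V₂/V₁)/ln(z₂/z₁) = ln(30.1/24.4)/ln(49.7/15.0) = 0.20994/1.19795 = 0.1753
Extrapolate from 49.7 ft to 362.0 ft: V₃ = 30.1 × (362.0/49.7)^0.1753 = 30.1 × 1.4162 = 42.6279 mph

42.63 mph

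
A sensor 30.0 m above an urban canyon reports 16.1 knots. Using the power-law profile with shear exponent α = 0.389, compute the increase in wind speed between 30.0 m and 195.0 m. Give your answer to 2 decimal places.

17.25 knots

Power law: V₂ = V₁ · (z₂/z₁)^α = 16.1 × (6.5000)^0.389 = 33.3464 knots
ΔV = 33.3464 − 16.1 = 17.2464 knots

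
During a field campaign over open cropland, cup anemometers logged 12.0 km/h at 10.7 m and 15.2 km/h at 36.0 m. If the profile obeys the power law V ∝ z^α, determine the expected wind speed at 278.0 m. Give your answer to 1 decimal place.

22.6 km/h

First find α: α = ln(V₂/V₁)/ln(z₂/z₁) = ln(15.2/12.0)/ln(36.0/10.7) = 0.23639/1.21328 = 0.1948
Extrapolate from 36.0 m to 278.0 m: V₃ = 15.2 × (278.0/36.0)^0.1948 = 15.2 × 1.4892 = 22.6364 km/h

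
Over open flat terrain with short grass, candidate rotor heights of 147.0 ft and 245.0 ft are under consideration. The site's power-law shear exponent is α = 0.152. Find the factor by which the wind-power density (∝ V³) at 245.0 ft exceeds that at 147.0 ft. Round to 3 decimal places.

Speed ratio: V_B/V_A = (z_B/z_A)^α = (245.0/147.0)^0.152 = (1.6667)^0.152 = 1.08074
Power-density ratio: P_B/P_A = (V_B/V_A)³ = (1.08074)³ = 1.26230

1.262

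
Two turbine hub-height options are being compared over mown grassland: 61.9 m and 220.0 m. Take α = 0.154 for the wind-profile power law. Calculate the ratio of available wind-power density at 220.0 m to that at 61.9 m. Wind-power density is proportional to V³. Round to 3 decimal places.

1.797

Speed ratio: V_B/V_A = (z_B/z_A)^α = (220.0/61.9)^0.154 = (3.5541)^0.154 = 1.21566
Power-density ratio: P_B/P_A = (V_B/V_A)³ = (1.21566)³ = 1.79655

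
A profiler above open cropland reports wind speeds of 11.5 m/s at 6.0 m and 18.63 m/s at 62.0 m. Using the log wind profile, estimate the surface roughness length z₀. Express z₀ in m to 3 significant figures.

Log law: V(z) ∝ ln(z/z₀). With r = V₁/V₂ = 11.5/18.63 = 0.61728,
r · ln(z₂/z₀) = ln(z₁/z₀) ⇒ ln z₀ = (ln z₁ − r·ln z₂)/(1 − r)
ln z₀ = (1.79176 − 0.61728×4.12713) / 0.38272 = -1.9750
z₀ = exp(-1.9750) = 0.1388 m

z₀ ≈ 0.139 m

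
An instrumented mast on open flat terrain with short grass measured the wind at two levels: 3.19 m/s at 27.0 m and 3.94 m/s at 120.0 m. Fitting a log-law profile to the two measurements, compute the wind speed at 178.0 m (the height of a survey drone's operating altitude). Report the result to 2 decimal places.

4.14 m/s

Log law: V ∝ ln(z/z₀). From the pair, with r = V₁/V₂ = 0.80964,
ln z₀ = (ln z₁ − r·ln z₂)/(1 − r) = (3.2958 − 0.80964×4.7875)/0.19036 = -3.0487 → z₀ = 0.04742 m
V₃ = V₁ · ln(z₃/z₀)/ln(z₁/z₀) = 3.19 × 8.2305/6.3445 = 4.1382 m/s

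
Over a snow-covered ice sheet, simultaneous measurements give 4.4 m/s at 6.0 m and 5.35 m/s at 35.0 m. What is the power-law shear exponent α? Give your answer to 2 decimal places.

Power law: V₂/V₁ = (z₂/z₁)^α ⇒ α = ln(V₂/V₁) / ln(z₂/z₁)
α = ln(5.35/4.4) / ln(35.0/6.0) = ln(1.2159) / ln(5.8333)
  = 0.19549 / 1.76359 = 0.11085

α ≈ 0.11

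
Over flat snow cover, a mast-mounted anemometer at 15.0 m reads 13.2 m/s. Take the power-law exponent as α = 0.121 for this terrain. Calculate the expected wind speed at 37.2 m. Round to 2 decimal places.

14.73 m/s

Power-law profile: V₂ = V₁ · (z₂/z₁)^α
V₂ = 13.2 × (37.2/15.0)^0.121 = 13.2 × (2.4800)^0.121
    = 13.2 × 1.1162 = 14.7334 m/s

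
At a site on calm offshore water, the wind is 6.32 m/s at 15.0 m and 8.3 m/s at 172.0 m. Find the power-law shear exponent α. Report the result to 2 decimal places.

α ≈ 0.11

Power law: V₂/V₁ = (z₂/z₁)^α ⇒ α = ln(V₂/V₁) / ln(z₂/z₁)
α = ln(8.3/6.32) / ln(172.0/15.0) = ln(1.3133) / ln(11.4667)
  = 0.27254 / 2.43944 = 0.11172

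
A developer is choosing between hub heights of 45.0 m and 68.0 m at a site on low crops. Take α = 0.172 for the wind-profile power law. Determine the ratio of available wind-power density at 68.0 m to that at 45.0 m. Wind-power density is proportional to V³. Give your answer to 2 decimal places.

Speed ratio: V_B/V_A = (z_B/z_A)^α = (68.0/45.0)^0.172 = (1.5111)^0.172 = 1.07359
Power-density ratio: P_B/P_A = (V_B/V_A)³ = (1.07359)³ = 1.23742

1.24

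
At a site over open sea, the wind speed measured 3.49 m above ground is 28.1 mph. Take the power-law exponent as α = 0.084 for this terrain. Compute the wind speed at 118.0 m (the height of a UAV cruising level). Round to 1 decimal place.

37.8 mph

Power-law profile: V₂ = V₁ · (z₂/z₁)^α
V₂ = 28.1 × (118.0/3.49)^0.084 = 28.1 × (33.8109)^0.084
    = 28.1 × 1.3441 = 37.7700 mph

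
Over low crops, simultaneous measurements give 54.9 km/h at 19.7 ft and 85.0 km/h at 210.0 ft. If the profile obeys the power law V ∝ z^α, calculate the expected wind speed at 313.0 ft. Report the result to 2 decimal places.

91.50 km/h

First find α: α = ln(V₂/V₁)/ln(z₂/z₁) = ln(85.0/54.9)/ln(210.0/19.7) = 0.43714/2.36649 = 0.1847
Extrapolate from 210.0 ft to 313.0 ft: V₃ = 85.0 × (313.0/210.0)^0.1847 = 85.0 × 1.0765 = 91.5030 km/h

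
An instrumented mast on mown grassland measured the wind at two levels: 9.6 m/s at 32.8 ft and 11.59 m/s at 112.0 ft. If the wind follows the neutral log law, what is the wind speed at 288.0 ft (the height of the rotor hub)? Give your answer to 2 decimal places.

Log law: V ∝ ln(z/z₀). From the pair, with r = V₁/V₂ = 0.82830,
ln z₀ = (ln z₁ − r·ln z₂)/(1 − r) = (3.4904 − 0.82830×4.7185)/0.17170 = -2.4339 → z₀ = 0.08769 ft
V₃ = V₁ · ln(z₃/z₀)/ln(z₁/z₀) = 9.6 × 8.0969/5.9244 = 13.1204 m/s

13.12 m/s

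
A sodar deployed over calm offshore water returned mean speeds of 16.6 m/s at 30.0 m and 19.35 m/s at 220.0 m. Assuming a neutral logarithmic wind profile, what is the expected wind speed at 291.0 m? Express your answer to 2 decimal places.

Log law: V ∝ ln(z/z₀). From the pair, with r = V₁/V₂ = 0.85788,
ln z₀ = (ln z₁ − r·ln z₂)/(1 − r) = (3.4012 − 0.85788×5.3936)/0.14212 = -8.6258 → z₀ = 0.0001794 m
V₃ = V₁ · ln(z₃/z₀)/ln(z₁/z₀) = 16.6 × 14.2992/12.0270 = 19.7360 m/s

19.74 m/s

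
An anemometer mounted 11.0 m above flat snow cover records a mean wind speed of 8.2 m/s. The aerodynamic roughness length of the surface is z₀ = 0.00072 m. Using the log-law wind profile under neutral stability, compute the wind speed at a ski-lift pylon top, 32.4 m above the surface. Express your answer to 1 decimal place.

Log law: V(z) ∝ ln(z/z₀), so V₂/V₁ = ln(z₂/z₀) / ln(z₁/z₀).
ln(32.4/0.00072) = 10.7144, ln(11.0/0.00072) = 9.6342
V₂ = 8.2 × 10.7144/9.6342 = 8.2 × 1.1121 = 9.1195 m/s

9.1 m/s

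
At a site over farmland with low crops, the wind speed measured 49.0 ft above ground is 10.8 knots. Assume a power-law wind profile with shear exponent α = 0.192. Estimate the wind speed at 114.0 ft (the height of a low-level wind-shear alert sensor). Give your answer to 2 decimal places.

Power-law profile: V₂ = V₁ · (z₂/z₁)^α
V₂ = 10.8 × (114.0/49.0)^0.192 = 10.8 × (2.3265)^0.192
    = 10.8 × 1.1760 = 12.7008 knots

12.70 knots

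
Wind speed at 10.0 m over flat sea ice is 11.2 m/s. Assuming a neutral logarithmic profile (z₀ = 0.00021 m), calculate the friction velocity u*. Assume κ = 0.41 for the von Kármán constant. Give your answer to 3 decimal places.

Log law: V(z) = (u*/κ) · ln(z/z₀) ⇒ u* = κ · V / ln(z/z₀)
u* = 0.41 × 11.2 / ln(10.0/0.00021) = 0.41 × 11.2 / 10.7710
   = 4.5920 / 10.7710 = 0.4263 m/s

u* ≈ 0.426 m/s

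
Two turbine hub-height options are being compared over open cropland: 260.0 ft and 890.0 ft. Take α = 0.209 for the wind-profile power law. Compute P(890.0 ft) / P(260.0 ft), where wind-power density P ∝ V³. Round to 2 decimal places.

2.16

Speed ratio: V_B/V_A = (z_B/z_A)^α = (890.0/260.0)^0.209 = (3.4231)^0.209 = 1.29328
Power-density ratio: P_B/P_A = (V_B/V_A)³ = (1.29328)³ = 2.16311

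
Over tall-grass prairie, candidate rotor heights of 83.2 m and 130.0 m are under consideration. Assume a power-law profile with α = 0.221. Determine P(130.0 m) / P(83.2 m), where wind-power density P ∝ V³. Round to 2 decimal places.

1.34

Speed ratio: V_B/V_A = (z_B/z_A)^α = (130.0/83.2)^0.221 = (1.5625)^0.221 = 1.10366
Power-density ratio: P_B/P_A = (V_B/V_A)³ = (1.10366)³ = 1.34432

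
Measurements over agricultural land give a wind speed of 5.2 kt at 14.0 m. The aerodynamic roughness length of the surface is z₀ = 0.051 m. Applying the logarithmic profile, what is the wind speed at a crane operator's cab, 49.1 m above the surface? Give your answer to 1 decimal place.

Log law: V(z) ∝ ln(z/z₀), so V₂/V₁ = ln(z₂/z₀) / ln(z₁/z₀).
ln(49.1/0.051) = 6.8698, ln(14.0/0.051) = 5.6150
V₂ = 5.2 × 6.8698/5.6150 = 5.2 × 1.2235 = 6.3621 kt

6.4 kt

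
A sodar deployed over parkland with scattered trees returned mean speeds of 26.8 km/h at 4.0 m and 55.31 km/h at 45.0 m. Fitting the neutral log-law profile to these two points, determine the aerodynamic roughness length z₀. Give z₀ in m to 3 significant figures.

z₀ ≈ 0.411 m

Log law: V(z) ∝ ln(z/z₀). With r = V₁/V₂ = 26.8/55.31 = 0.48454,
r · ln(z₂/z₀) = ln(z₁/z₀) ⇒ ln z₀ = (ln z₁ − r·ln z₂)/(1 − r)
ln z₀ = (1.38629 − 0.48454×3.80666) / 0.51546 = -0.8889
z₀ = exp(-0.8889) = 0.4111 m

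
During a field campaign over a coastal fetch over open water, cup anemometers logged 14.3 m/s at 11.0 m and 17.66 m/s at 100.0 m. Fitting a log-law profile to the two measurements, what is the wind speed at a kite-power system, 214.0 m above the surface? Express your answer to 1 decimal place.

Log law: V ∝ ln(z/z₀). From the pair, with r = V₁/V₂ = 0.80974,
ln z₀ = (ln z₁ − r·ln z₂)/(1 − r) = (2.3979 − 0.80974×4.6052)/0.19026 = -6.9962 → z₀ = 0.0009154 m
V₃ = V₁ · ln(z₃/z₀)/ln(z₁/z₀) = 14.3 × 12.3621/9.3941 = 18.8181 m/s

18.8 m/s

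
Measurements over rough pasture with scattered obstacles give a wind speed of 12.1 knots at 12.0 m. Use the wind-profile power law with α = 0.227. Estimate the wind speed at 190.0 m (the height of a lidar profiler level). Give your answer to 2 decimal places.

Power-law profile: V₂ = V₁ · (z₂/z₁)^α
V₂ = 12.1 × (190.0/12.0)^0.227 = 12.1 × (15.8333)^0.227
    = 12.1 × 1.8720 = 22.6510 knots

22.65 knots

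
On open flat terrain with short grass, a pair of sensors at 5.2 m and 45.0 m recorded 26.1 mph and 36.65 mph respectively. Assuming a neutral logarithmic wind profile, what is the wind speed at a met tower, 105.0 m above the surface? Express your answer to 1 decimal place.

40.8 mph

Log law: V ∝ ln(z/z₀). From the pair, with r = V₁/V₂ = 0.71214,
ln z₀ = (ln z₁ − r·ln z₂)/(1 − r) = (1.6487 − 0.71214×3.8067)/0.28786 = -3.6901 → z₀ = 0.02497 m
V₃ = V₁ · ln(z₃/z₀)/ln(z₁/z₀) = 26.1 × 8.3441/5.3388 = 40.7923 mph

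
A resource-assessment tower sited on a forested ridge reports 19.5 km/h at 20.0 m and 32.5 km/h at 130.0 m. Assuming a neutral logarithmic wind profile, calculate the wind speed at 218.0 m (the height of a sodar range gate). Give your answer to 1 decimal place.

36.1 km/h

Log law: V ∝ ln(z/z₀). From the pair, with r = V₁/V₂ = 0.60000,
ln z₀ = (ln z₁ − r·ln z₂)/(1 − r) = (2.9957 − 0.60000×4.8675)/0.40000 = 0.1880 → z₀ = 1.207 m
V₃ = V₁ · ln(z₃/z₀)/ln(z₁/z₀) = 19.5 × 5.1965/2.8077 = 36.0904 km/h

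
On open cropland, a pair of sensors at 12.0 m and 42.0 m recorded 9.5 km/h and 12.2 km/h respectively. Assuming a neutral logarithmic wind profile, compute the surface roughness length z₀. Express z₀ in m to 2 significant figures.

z₀ ≈ 0.15 m

Log law: V(z) ∝ ln(z/z₀). With r = V₁/V₂ = 9.5/12.2 = 0.77869,
r · ln(z₂/z₀) = ln(z₁/z₀) ⇒ ln z₀ = (ln z₁ − r·ln z₂)/(1 − r)
ln z₀ = (2.48491 − 0.77869×3.73767) / 0.22131 = -1.9230
z₀ = exp(-1.9230) = 0.1462 m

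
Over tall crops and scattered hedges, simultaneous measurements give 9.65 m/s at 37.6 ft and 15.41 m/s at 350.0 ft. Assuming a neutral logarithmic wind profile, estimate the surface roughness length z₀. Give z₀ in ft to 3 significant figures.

z₀ ≈ 0.895 ft

Log law: V(z) ∝ ln(z/z₀). With r = V₁/V₂ = 9.65/15.41 = 0.62622,
r · ln(z₂/z₀) = ln(z₁/z₀) ⇒ ln z₀ = (ln z₁ − r·ln z₂)/(1 − r)
ln z₀ = (3.62700 − 0.62622×5.85793) / 0.37378 = -0.1106
z₀ = exp(-0.1106) = 0.8953 ft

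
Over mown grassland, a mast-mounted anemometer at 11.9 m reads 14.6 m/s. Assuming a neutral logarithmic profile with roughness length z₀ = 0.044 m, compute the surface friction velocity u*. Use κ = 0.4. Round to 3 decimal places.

Log law: V(z) = (u*/κ) · ln(z/z₀) ⇒ u* = κ · V / ln(z/z₀)
u* = 0.4 × 14.6 / ln(11.9/0.044) = 0.4 × 14.6 / 5.6001
   = 5.8400 / 5.6001 = 1.0428 m/s

u* ≈ 1.043 m/s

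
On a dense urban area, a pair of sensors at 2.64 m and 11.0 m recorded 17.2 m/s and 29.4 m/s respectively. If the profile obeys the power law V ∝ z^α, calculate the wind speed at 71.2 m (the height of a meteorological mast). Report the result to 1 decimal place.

First find α: α = ln(V₂/V₁)/ln(z₂/z₁) = ln(29.4/17.2)/ln(11.0/2.64) = 0.53609/1.42712 = 0.3756
Extrapolate from 11.0 m to 71.2 m: V₃ = 29.4 × (71.2/11.0)^0.3756 = 29.4 × 2.0169 = 59.2961 m/s

59.3 m/s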